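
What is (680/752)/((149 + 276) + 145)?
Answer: 17/10716 ≈ 0.0015864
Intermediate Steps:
(680/752)/((149 + 276) + 145) = (680*(1/752))/(425 + 145) = (85/94)/570 = (85/94)*(1/570) = 17/10716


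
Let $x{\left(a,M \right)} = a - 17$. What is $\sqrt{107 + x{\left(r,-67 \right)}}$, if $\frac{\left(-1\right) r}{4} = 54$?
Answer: $3 i \sqrt{14} \approx 11.225 i$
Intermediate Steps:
$r = -216$ ($r = \left(-4\right) 54 = -216$)
$x{\left(a,M \right)} = -17 + a$
$\sqrt{107 + x{\left(r,-67 \right)}} = \sqrt{107 - 233} = \sqrt{-126} = 3 i \sqrt{14}$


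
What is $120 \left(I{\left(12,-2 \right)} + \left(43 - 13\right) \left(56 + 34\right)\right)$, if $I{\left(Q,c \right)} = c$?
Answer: $323760$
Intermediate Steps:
$120 \left(I{\left(12,-2 \right)} + \left(43 - 13\right) \left(56 + 34\right)\right) = 120 \left(-2 + \left(43 - 13\right) \left(56 + 34\right)\right) = 120 \left(-2 + 30 \cdot 90\right) = 120 \left(-2 + 2700\right) = 120 \cdot 2698 = 323760$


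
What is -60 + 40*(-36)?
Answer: -1500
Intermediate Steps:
-60 + 40*(-36) = -60 - 1440 = -1500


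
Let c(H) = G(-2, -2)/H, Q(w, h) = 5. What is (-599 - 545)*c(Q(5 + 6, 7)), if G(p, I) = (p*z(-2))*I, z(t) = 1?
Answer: -4576/5 ≈ -915.20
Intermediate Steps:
G(p, I) = I*p (G(p, I) = (p*1)*I = p*I = I*p)
c(H) = 4/H (c(H) = (-2*(-2))/H = 4/H)
(-599 - 545)*c(Q(5 + 6, 7)) = (-599 - 545)*(4/5) = -4576/5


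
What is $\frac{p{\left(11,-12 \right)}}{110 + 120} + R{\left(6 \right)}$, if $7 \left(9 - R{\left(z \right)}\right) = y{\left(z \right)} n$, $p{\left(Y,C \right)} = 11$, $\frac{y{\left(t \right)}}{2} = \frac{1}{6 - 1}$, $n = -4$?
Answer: $\frac{2987}{322} \approx 9.2764$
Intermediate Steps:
$y{\left(t \right)} = \frac{2}{5}$ ($y{\left(t \right)} = \frac{2}{6 - 1} = \frac{2}{5}$)
$R{\left(z \right)} = \frac{323}{35}$ ($R{\left(z \right)} = 9 - \frac{\frac{2}{5} \left(-4\right)}{7} = 9 - - \frac{8}{35} = 9 + \frac{8}{35} = \frac{323}{35}$)
$\frac{p{\left(11,-12 \right)}}{110 + 120} + R{\left(6 \right)} = \frac{1}{110 + 120} \cdot 11 + \frac{323}{35} = \frac{1}{230} \cdot 11 + \frac{323}{35} = \frac{11}{230} + \frac{323}{35} = \frac{2987}{322}$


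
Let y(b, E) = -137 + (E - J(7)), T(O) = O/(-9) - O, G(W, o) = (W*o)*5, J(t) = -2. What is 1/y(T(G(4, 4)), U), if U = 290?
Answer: 1/155 ≈ 0.0064516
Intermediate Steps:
G(W, o) = 5*W*o
T(O) = -10*O/9 (T(O) = O*(-⅑) - O = -O/9 - O = -10*O/9)
y(b, E) = -135 + E (y(b, E) = -137 + (E - 1*(-2)) = -137 + (E + 2) = -137 + (2 + E) = -135 + E)
1/y(T(G(4, 4)), U) = 1/(-135 + 290) = 1/155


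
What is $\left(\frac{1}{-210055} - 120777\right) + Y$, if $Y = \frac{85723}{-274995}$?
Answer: $- \frac{1395317931976217}{11552814945} \approx -1.2078 \cdot 10^{5}$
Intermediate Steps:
$Y = - \frac{85723}{274995}$ ($Y = 85723 \left(- \frac{1}{274995}\right) = - \frac{85723}{274995} \approx -0.31173$)
$\left(\frac{1}{-210055} - 120777\right) + Y = \left(\frac{1}{-210055} - 120777\right) - \frac{85723}{274995} = \left(- \frac{1}{210055} - 120777\right) - \frac{85723}{274995} = - \frac{25369812736}{210055} - \frac{85723}{274995} = - \frac{1395317931976217}{11552814945}$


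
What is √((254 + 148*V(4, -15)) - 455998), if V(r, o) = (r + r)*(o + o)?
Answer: 16*I*√1919 ≈ 700.9*I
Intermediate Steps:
V(r, o) = 4*o*r (V(r, o) = (2*r)*(2*o) = 4*o*r)
√((254 + 148*V(4, -15)) - 455998) = √((254 + 148*(4*(-15)*4)) - 455998) = √((254 + 148*(-240)) - 455998) = √((254 - 35520) - 455998) = √(-35266 - 455998) = √(-491264) = 16*I*√1919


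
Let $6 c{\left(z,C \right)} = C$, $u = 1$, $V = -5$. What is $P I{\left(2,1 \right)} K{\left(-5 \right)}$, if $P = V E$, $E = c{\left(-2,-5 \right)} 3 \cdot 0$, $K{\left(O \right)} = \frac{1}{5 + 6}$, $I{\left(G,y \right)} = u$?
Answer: $0$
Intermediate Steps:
$I{\left(G,y \right)} = 1$
$c{\left(z,C \right)} = \frac{C}{6}$
$K{\left(O \right)} = \frac{1}{11}$
$E = 0$ ($E = \frac{1}{6} \left(-5\right) 3 \cdot 0 = \left(- \frac{5}{6}\right) 0 = 0$)
$P = 0$ ($P = \left(-5\right) 0 = 0$)
$P I{\left(2,1 \right)} K{\left(-5 \right)} = 0 \cdot 1 \cdot \frac{1}{11} = 0 \cdot \frac{1}{11} = 0$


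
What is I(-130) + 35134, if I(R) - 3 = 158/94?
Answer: 1651518/47 ≈ 35139.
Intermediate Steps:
I(R) = 220/47 (I(R) = 3 + 158/94 = 3 + 158*(1/94) = 3 + 79/47 = 220/47)
I(-130) + 35134 = 220/47 + 35134 = 1651518/47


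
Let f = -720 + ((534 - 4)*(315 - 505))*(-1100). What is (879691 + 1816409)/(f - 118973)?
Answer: 2696100/110650307 ≈ 0.024366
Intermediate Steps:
f = 110769280 (f = -720 + (530*(-190))*(-1100) = -720 - 100700*(-1100) = -720 + 110770000 = 110769280)
(879691 + 1816409)/(f - 118973) = (879691 + 1816409)/(110769280 - 118973) = 2696100/110650307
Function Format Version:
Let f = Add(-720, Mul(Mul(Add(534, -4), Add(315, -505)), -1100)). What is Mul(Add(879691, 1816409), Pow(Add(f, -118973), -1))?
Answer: Rational(2696100, 110650307) ≈ 0.024366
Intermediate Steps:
f = 110769280 (f = Add(-720, Mul(Mul(530, -190), -1100)) = Add(-720, Mul(-100700, -1100)) = Add(-720, 110770000) = 110769280)
Mul(Add(879691, 1816409), Pow(Add(f, -118973), -1)) = Mul(Add(879691, 1816409), Pow(Add(110769280, -118973), -1)) = Mul(2696100, Pow(110650307, -1)) = Mul(2696100, Rational(1, 110650307)) = Rational(2696100, 110650307)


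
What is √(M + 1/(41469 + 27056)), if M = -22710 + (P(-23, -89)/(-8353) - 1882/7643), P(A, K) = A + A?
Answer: I*√17385712726770264655598803769/874954322195 ≈ 150.7*I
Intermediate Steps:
P(A, K) = 2*A
M = -1449866711858/63841979 (M = -22710 + ((2*(-23))/(-8353) - 1882/7643) = -22710 + (-46*(-1/8353) - 1882*1/7643) = -22710 + (46/8353 - 1882/7643) = -22710 - 15368768/63841979 = -1449866711858/63841979 ≈ -22710.)
√(M + 1/(41469 + 27056)) = √(-1449866711858/63841979 + 1/(41469 + 27056)) = √(-1449866711858/63841979 + 1/68525) = √(-99352116366227471/4374771610975) = I*√17385712726770264655598803769/874954322195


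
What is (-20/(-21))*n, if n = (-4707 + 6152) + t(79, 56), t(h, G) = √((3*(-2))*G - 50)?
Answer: 28900/21 + 20*I*√386/21 ≈ 1376.2 + 18.711*I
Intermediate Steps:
t(h, G) = √(-50 - 6*G) (t(h, G) = √(-6*G - 50) = √(-50 - 6*G))
n = 1445 + I*√386 (n = (-4707 + 6152) + √(-50 - 6*56) = 1445 + √(-50 - 336) = 1445 + √(-386) = 1445 + I*√386 ≈ 1445.0 + 19.647*I)
(-20/(-21))*n = (-20/(-21))*(1445 + I*√386) = (-20*(-1/21))*(1445 + I*√386) = 20*(1445 + I*√386)/21 = 28900/21 + 20*I*√386/21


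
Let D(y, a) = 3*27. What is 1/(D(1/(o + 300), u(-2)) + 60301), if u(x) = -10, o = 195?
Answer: 1/60382 ≈ 1.6561e-5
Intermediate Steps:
D(y, a) = 81
1/(D(1/(o + 300), u(-2)) + 60301) = 1/(81 + 60301) = 1/60382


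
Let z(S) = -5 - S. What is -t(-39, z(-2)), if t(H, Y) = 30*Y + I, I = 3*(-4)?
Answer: 102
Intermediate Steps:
I = -12
t(H, Y) = -12 + 30*Y (t(H, Y) = 30*Y - 12 = -12 + 30*Y)
-t(-39, z(-2)) = -(-12 + 30*(-5 - 1*(-2))) = -(-12 + 30*(-5 + 2)) = -(-12 + 30*(-3)) = -(-12 - 90) = -1*(-102) = 102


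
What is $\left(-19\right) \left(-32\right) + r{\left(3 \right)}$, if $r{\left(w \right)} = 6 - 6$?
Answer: $608$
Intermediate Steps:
$r{\left(w \right)} = 0$ ($r{\left(w \right)} = 6 - 6 = 0$)
$\left(-19\right) \left(-32\right) + r{\left(3 \right)} = \left(-19\right) \left(-32\right) + 0 = 608 + 0 = 608$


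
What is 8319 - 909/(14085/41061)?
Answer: 8872074/1565 ≈ 5669.1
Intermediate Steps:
8319 - 909/(14085/41061) = 8319 - 909/(14085*(1/41061)) = 8319 - 909/4695/13687 = 8319 - 909*13687/4695 = 8319 - 1*4147161/1565 = 8319 - 4147161/1565 = 8872074/1565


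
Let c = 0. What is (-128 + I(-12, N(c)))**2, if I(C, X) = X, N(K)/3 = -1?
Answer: 17161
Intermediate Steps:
N(K) = -3 (N(K) = 3*(-1) = -3)
(-128 + I(-12, N(c)))**2 = (-128 - 3)**2 = (-131)**2 = 17161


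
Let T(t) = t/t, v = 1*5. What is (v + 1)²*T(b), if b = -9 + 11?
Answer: 36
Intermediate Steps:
v = 5
b = 2
T(t) = 1
(v + 1)²*T(b) = (5 + 1)²*1 = 6²*1 = 36*1 = 36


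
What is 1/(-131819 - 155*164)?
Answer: -1/157239 ≈ -6.3597e-6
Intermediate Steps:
1/(-131819 - 155*164) = 1/(-131819 - 25420) = 1/(-157239) = -1/157239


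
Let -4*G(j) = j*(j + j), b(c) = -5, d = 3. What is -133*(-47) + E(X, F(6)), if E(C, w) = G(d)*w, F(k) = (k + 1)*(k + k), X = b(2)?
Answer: 5873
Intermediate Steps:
G(j) = -j²/2 (G(j) = -j*(j + j)/4 = -j*2*j/4 = -j²/2)
X = -5
F(k) = 2*k*(1 + k) (F(k) = (1 + k)*(2*k) = 2*k*(1 + k))
E(C, w) = -9*w/2 (E(C, w) = (-½*3²)*w = (-½*9)*w = -9*w/2)
-133*(-47) + E(X, F(6)) = -133*(-47) - 9*6*(1 + 6) = 6251 - 9*6*7 = 6251 - 9/2*84 = 6251 - 378 = 5873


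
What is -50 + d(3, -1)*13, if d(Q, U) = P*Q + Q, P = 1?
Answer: 28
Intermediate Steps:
d(Q, U) = 2*Q (d(Q, U) = 1*Q + Q = Q + Q = 2*Q)
-50 + d(3, -1)*13 = -50 + (2*3)*13 = -50 + 6*13 = -50 + 78 = 28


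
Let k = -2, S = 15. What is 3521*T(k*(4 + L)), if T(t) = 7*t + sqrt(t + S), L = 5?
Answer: -443646 + 3521*I*sqrt(3) ≈ -4.4365e+5 + 6098.6*I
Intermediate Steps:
T(t) = sqrt(15 + t) + 7*t (T(t) = 7*t + sqrt(t + 15) = 7*t + sqrt(15 + t) = sqrt(15 + t) + 7*t)
3521*T(k*(4 + L)) = 3521*(sqrt(15 - 2*(4 + 5)) + 7*(-2*(4 + 5))) = 3521*(sqrt(15 - 2*9) + 7*(-2*9)) = 3521*(sqrt(15 - 18) + 7*(-18)) = 3521*(sqrt(-3) - 126) = 3521*(I*sqrt(3) - 126) = 3521*(-126 + I*sqrt(3)) = -443646 + 3521*I*sqrt(3)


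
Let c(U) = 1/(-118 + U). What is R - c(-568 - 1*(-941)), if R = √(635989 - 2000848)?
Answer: -1/255 + 3*I*√151651 ≈ -0.0039216 + 1168.3*I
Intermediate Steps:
R = 3*I*√151651 (R = √(-1364859) = 3*I*√151651 ≈ 1168.3*I)
R - c(-568 - 1*(-941)) = 3*I*√151651 - 1/(-118 + (-568 - 1*(-941))) = 3*I*√151651 - 1/(-118 + (-568 + 941)) = 3*I*√151651 - 1/(-118 + 373) = 3*I*√151651 - 1/255 = -1/255 + 3*I*√151651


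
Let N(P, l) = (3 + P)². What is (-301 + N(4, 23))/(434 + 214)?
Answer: -7/18 ≈ -0.38889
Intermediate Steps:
(-301 + N(4, 23))/(434 + 214) = (-301 + (3 + 4)²)/(434 + 214) = (-301 + 7²)/648 = (-301 + 49)*(1/648) = -252*1/648 = -7/18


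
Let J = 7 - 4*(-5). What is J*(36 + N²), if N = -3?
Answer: 1215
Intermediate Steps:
J = 27 (J = 7 + 20 = 27)
J*(36 + N²) = 27*(36 + (-3)²) = 27*(36 + 9) = 27*45 = 1215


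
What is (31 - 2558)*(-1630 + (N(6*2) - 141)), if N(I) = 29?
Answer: 4402034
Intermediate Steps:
(31 - 2558)*(-1630 + (N(6*2) - 141)) = (31 - 2558)*(-1630 + (29 - 141)) = -2527*(-1630 - 112) = -2527*(-1742) = 4402034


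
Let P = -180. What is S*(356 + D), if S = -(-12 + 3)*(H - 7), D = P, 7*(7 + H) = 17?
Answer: -128304/7 ≈ -18329.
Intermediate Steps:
H = -32/7 (H = -7 + (1/7)*17 = -7 + 17/7 = -32/7 ≈ -4.5714)
D = -180
S = -729/7 (S = -(-12 + 3)*(-32/7 - 7) = -(-9)*(-81)/7 = -1*729/7 = -729/7 ≈ -104.14)
S*(356 + D) = -729*(356 - 180)/7 = -729/7*176 = -128304/7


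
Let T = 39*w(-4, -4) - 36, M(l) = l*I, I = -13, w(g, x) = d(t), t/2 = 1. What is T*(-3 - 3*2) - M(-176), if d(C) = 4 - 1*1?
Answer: -3017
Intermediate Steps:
t = 2 (t = 2*1 = 2)
d(C) = 3 (d(C) = 4 - 1 = 3)
w(g, x) = 3
M(l) = -13*l (M(l) = l*(-13) = -13*l)
T = 81 (T = 39*3 - 36 = 117 - 36 = 81)
T*(-3 - 3*2) - M(-176) = 81*(-3 - 3*2) - (-13)*(-176) = 81*(-3 - 6) - 1*2288 = 81*(-9) - 2288 = -729 - 2288 = -3017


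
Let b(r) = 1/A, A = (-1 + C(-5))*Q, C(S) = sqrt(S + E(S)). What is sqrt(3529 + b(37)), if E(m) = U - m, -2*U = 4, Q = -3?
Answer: sqrt(3529 + 1/(3 - 3*I*sqrt(2))) ≈ 59.406 + 0.0013*I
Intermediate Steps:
U = -2 (U = -1/2*4 = -2)
E(m) = -2 - m
C(S) = I*sqrt(2) (C(S) = sqrt(S + (-2 - S)) = sqrt(-2) = I*sqrt(2))
A = 3 - 3*I*sqrt(2) (A = (-1 + I*sqrt(2))*(-3) = 3 - 3*I*sqrt(2) ≈ 3.0 - 4.2426*I)
b(r) = 1/(3 - 3*I*sqrt(2))
sqrt(3529 + b(37)) = sqrt(3529 + (1/9 + I*sqrt(2)/9)) = sqrt(31762/9 + I*sqrt(2)/9)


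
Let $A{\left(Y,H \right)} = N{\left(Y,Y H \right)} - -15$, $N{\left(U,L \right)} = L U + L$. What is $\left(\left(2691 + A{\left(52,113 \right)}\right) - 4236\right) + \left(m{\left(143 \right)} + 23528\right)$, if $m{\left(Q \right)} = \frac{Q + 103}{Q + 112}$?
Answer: $\frac{28341292}{85} \approx 3.3343 \cdot 10^{5}$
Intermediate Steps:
$N{\left(U,L \right)} = L + L U$
$m{\left(Q \right)} = \frac{103 + Q}{112 + Q}$
$A{\left(Y,H \right)} = 15 + H Y \left(1 + Y\right)$ ($A{\left(Y,H \right)} = Y H \left(1 + Y\right) - -15 = H Y \left(1 + Y\right) + 15 = 15 + H Y \left(1 + Y\right)$)
$\left(\left(2691 + A{\left(52,113 \right)}\right) - 4236\right) + \left(m{\left(143 \right)} + 23528\right) = \left(\left(2691 + \left(15 + 113 \cdot 52 \left(1 + 52\right)\right)\right) - 4236\right) + \left(\frac{103 + 143}{112 + 143} + 23528\right) = \left(\left(2691 + \left(15 + 113 \cdot 52 \cdot 53\right)\right) - 4236\right) + \left(\frac{1}{255} \cdot 246 + 23528\right) = \left(\left(2691 + \left(15 + 311428\right)\right) - 4236\right) + \left(\frac{1}{255} \cdot 246 + 23528\right) = \left(\left(2691 + 311443\right) - 4236\right) + \left(\frac{82}{85} + 23528\right) = \left(314134 - 4236\right) + \frac{1999962}{85} = 309898 + \frac{1999962}{85} = \frac{28341292}{85}$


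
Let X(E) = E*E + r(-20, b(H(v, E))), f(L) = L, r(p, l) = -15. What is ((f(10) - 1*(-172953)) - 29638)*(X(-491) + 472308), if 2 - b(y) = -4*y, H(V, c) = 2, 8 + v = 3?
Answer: 102244328550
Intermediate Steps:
v = -5 (v = -8 + 3 = -5)
b(y) = 2 + 4*y (b(y) = 2 - (-4)*y = 2 + 4*y)
X(E) = -15 + E² (X(E) = E*E - 15 = E² - 15 = -15 + E²)
((f(10) - 1*(-172953)) - 29638)*(X(-491) + 472308) = ((10 - 1*(-172953)) - 29638)*((-15 + (-491)²) + 472308) = ((10 + 172953) - 29638)*((-15 + 241081) + 472308) = (172963 - 29638)*(241066 + 472308) = 143325*713374 = 102244328550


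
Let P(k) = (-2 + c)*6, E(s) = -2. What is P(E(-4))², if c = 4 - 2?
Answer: 0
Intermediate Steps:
c = 2
P(k) = 0 (P(k) = (-2 + 2)*6 = 0*6 = 0)
P(E(-4))² = 0² = 0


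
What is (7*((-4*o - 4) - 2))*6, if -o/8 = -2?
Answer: -2940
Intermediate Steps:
o = 16 (o = -8*(-2) = 16)
(7*((-4*o - 4) - 2))*6 = (7*((-4*16 - 4) - 2))*6 = (7*((-64 - 4) - 2))*6 = (7*(-68 - 2))*6 = (7*(-70))*6 = -490*6 = -2940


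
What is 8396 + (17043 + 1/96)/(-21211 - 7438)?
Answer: 23089916255/2750304 ≈ 8395.4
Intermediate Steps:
8396 + (17043 + 1/96)/(-21211 - 7438) = 8396 + (17043 + 1/96)/(-28649) = 8396 + (1636129/96)*(-1/28649) = 8396 - 1636129/2750304 = 23089916255/2750304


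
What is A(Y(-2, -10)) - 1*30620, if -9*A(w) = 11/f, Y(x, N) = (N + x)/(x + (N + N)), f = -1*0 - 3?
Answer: -826729/27 ≈ -30620.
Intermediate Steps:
f = -3 (f = 0 - 3 = -3)
Y(x, N) = (N + x)/(x + 2*N)
A(w) = 11/27 (A(w) = -11/(9*(-3)) = -11*(-1)/(9*3) = -⅑*(-11/3) = 11/27)
A(Y(-2, -10)) - 1*30620 = 11/27 - 1*30620 = 11/27 - 30620 = -826729/27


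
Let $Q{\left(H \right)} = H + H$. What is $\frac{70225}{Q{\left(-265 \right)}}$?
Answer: $- \frac{265}{2} \approx -132.5$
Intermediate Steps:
$Q{\left(H \right)} = 2 H$
$\frac{70225}{Q{\left(-265 \right)}} = \frac{70225}{2 \left(-265\right)} = \frac{70225}{-530} = 70225 \left(- \frac{1}{530}\right) = - \frac{265}{2}$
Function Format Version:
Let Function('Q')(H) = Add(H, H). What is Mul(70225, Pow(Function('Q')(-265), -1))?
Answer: Rational(-265, 2) ≈ -132.50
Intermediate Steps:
Function('Q')(H) = Mul(2, H)
Mul(70225, Pow(Function('Q')(-265), -1)) = Mul(70225, Pow(Mul(2, -265), -1)) = Mul(70225, Pow(-530, -1)) = Mul(70225, Rational(-1, 530)) = Rational(-265, 2)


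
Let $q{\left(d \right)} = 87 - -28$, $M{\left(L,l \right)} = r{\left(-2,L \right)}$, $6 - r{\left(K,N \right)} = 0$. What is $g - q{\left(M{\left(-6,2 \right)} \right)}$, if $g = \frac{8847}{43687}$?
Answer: $- \frac{5015158}{43687} \approx -114.8$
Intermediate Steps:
$r{\left(K,N \right)} = 6$ ($r{\left(K,N \right)} = 6 - 0 = 6 + 0 = 6$)
$M{\left(L,l \right)} = 6$
$q{\left(d \right)} = 115$ ($q{\left(d \right)} = 87 + 28 = 115$)
$g = \frac{8847}{43687}$ ($g = 8847 \cdot \frac{1}{43687} = \frac{8847}{43687} \approx 0.20251$)
$g - q{\left(M{\left(-6,2 \right)} \right)} = \frac{8847}{43687} - 115 = - \frac{5015158}{43687}$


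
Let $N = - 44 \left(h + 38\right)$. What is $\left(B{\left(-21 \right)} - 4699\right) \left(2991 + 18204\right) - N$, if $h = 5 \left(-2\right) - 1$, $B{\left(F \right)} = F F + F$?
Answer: $-90692217$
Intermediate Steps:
$B{\left(F \right)} = F + F^{2}$ ($B{\left(F \right)} = F^{2} + F = F + F^{2}$)
$h = -11$ ($h = -10 - 1 = -11$)
$N = -1188$ ($N = - 44 \left(-11 + 38\right) = \left(-44\right) 27 = -1188$)
$\left(B{\left(-21 \right)} - 4699\right) \left(2991 + 18204\right) - N = \left(- 21 \left(1 - 21\right) - 4699\right) \left(2991 + 18204\right) - -1188 = \left(\left(-21\right) \left(-20\right) - 4699\right) 21195 + 1188 = \left(420 - 4699\right) 21195 + 1188 = \left(-4279\right) 21195 + 1188 = -90693405 + 1188 = -90692217$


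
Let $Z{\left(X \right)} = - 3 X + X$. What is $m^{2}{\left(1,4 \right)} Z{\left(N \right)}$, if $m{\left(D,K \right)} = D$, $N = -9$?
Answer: $18$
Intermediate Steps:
$Z{\left(X \right)} = - 2 X$
$m^{2}{\left(1,4 \right)} Z{\left(N \right)} = 1^{2} \left(\left(-2\right) \left(-9\right)\right) = 1 \cdot 18 = 18$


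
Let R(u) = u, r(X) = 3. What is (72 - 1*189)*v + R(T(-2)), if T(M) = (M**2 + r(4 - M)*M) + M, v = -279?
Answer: 32639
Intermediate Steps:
T(M) = M**2 + 4*M (T(M) = (M**2 + 3*M) + M = M**2 + 4*M)
(72 - 1*189)*v + R(T(-2)) = (72 - 1*189)*(-279) - 2*(4 - 2) = (72 - 189)*(-279) - 2*2 = -117*(-279) - 4 = 32643 - 4 = 32639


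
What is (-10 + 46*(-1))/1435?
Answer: -8/205 ≈ -0.039024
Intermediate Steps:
(-10 + 46*(-1))/1435 = (-10 - 46)*(1/1435) = -56*1/1435 = -8/205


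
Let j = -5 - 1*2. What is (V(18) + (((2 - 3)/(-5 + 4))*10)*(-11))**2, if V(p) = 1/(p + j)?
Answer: 1461681/121 ≈ 12080.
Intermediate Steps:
j = -7 (j = -5 - 2 = -7)
V(p) = 1/(-7 + p) (V(p) = 1/(p - 7) = 1/(-7 + p))
(V(18) + (((2 - 3)/(-5 + 4))*10)*(-11))**2 = (1/(-7 + 18) + (((2 - 3)/(-5 + 4))*10)*(-11))**2 = (1/11 + (-1/(-1)*10)*(-11))**2 = (1/11 + (-1*(-1)*10)*(-11))**2 = (1/11 + (1*10)*(-11))**2 = (1/11 + 10*(-11))**2 = (1/11 - 110)**2 = (-1209/11)**2 = 1461681/121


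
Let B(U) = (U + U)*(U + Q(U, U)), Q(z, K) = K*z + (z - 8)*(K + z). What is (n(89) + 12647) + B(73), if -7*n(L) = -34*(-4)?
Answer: 15308017/7 ≈ 2.1869e+6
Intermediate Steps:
Q(z, K) = K*z + (-8 + z)*(K + z)
n(L) = -136/7 (n(L) = -(-34)*(-4)/7 = -1/7*136 = -136/7)
B(U) = 2*U*(-15*U + 3*U**2) (B(U) = (U + U)*(U + (U**2 - 8*U - 8*U + 2*U*U)) = (2*U)*(U + (U**2 - 8*U - 8*U + 2*U**2)) = (2*U)*(U + (-16*U + 3*U**2)) = (2*U)*(-15*U + 3*U**2) = 2*U*(-15*U + 3*U**2))
(n(89) + 12647) + B(73) = (-136/7 + 12647) + 6*73**2*(-5 + 73) = 88393/7 + 6*5329*68 = 88393/7 + 2174232 = 15308017/7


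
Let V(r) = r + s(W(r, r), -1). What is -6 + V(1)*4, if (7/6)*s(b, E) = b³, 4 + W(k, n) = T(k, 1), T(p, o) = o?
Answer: -662/7 ≈ -94.571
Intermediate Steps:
W(k, n) = -3 (W(k, n) = -4 + 1 = -3)
s(b, E) = 6*b³/7
V(r) = -162/7 + r (V(r) = r + (6/7)*(-3)³ = r + (6/7)*(-27) = r - 162/7 = -162/7 + r)
-6 + V(1)*4 = -6 + (-162/7 + 1)*4 = -6 - 155/7*4 = -6 - 620/7 = -662/7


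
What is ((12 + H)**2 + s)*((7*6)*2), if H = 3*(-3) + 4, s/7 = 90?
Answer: 57036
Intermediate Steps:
s = 630 (s = 7*90 = 630)
H = -5 (H = -9 + 4 = -5)
((12 + H)**2 + s)*((7*6)*2) = ((12 - 5)**2 + 630)*((7*6)*2) = (7**2 + 630)*(42*2) = (49 + 630)*84 = 679*84 = 57036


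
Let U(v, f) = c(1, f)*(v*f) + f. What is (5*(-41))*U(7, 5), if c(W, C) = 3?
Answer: -22550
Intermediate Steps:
U(v, f) = f + 3*f*v (U(v, f) = 3*(v*f) + f = 3*(f*v) + f = 3*f*v + f = f + 3*f*v)
(5*(-41))*U(7, 5) = (5*(-41))*(5*(1 + 3*7)) = -1025*(1 + 21) = -1025*22 = -205*110 = -22550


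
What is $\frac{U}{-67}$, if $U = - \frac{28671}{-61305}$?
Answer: $- \frac{9557}{1369145} \approx -0.0069803$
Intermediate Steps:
$U = \frac{9557}{20435}$ ($U = \left(-28671\right) \left(- \frac{1}{61305}\right) = \frac{9557}{20435} \approx 0.46768$)
$\frac{U}{-67} = \frac{9557}{20435 \left(-67\right)} = \frac{9557}{20435} \left(- \frac{1}{67}\right) = - \frac{9557}{1369145}$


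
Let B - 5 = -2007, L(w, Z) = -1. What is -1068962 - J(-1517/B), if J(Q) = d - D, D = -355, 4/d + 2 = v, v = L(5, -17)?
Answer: -3207947/3 ≈ -1.0693e+6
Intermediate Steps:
v = -1
d = -4/3 (d = 4/(-2 - 1) = 4/(-3) = 4*(-⅓) = -4/3 ≈ -1.3333)
B = -2002 (B = 5 - 2007 = -2002)
J(Q) = 1061/3 (J(Q) = -4/3 - 1*(-355) = -4/3 + 355 = 1061/3)
-1068962 - J(-1517/B) = -1068962 - 1*1061/3 = -1068962 - 1061/3 = -3207947/3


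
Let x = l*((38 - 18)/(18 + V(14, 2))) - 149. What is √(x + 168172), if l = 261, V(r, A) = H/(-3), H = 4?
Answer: √4208405/5 ≈ 410.29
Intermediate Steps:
V(r, A) = -4/3 (V(r, A) = 4/(-3) = 4*(-⅓) = -4/3)
x = 821/5 (x = 261*((38 - 18)/(18 - 4/3)) - 149 = 261*(20/(50/3)) - 149 = 261*(20*(3/50)) - 149 = 261*(6/5) - 149 = 1566/5 - 149 = 821/5 ≈ 164.20)
√(x + 168172) = √(821/5 + 168172) = √(841681/5) = √4208405/5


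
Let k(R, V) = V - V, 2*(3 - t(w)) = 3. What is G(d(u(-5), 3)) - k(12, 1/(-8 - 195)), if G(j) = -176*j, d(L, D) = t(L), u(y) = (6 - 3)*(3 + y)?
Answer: -264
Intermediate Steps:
t(w) = 3/2 (t(w) = 3 - ½*3 = 3 - 3/2 = 3/2)
k(R, V) = 0
u(y) = 9 + 3*y (u(y) = 3*(3 + y) = 9 + 3*y)
d(L, D) = 3/2
G(d(u(-5), 3)) - k(12, 1/(-8 - 195)) = -176*3/2 - 1*0 = -264 + 0 = -264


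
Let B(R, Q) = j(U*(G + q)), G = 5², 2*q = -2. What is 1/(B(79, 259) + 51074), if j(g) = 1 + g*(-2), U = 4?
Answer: 1/50883 ≈ 1.9653e-5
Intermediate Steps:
q = -1 (q = (½)*(-2) = -1)
G = 25
j(g) = 1 - 2*g
B(R, Q) = -191 (B(R, Q) = 1 - 8*(25 - 1) = 1 - 8*24 = 1 - 2*96 = 1 - 192 = -191)
1/(B(79, 259) + 51074) = 1/(-191 + 51074) = 1/50883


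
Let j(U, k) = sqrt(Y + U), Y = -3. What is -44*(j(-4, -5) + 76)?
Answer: -3344 - 44*I*sqrt(7) ≈ -3344.0 - 116.41*I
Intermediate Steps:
j(U, k) = sqrt(-3 + U)
-44*(j(-4, -5) + 76) = -44*(sqrt(-3 - 4) + 76) = -44*(sqrt(-7) + 76) = -44*(I*sqrt(7) + 76) = -44*(76 + I*sqrt(7)) = -3344 - 44*I*sqrt(7)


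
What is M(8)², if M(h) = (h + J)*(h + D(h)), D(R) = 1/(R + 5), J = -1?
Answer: 540225/169 ≈ 3196.6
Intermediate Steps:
D(R) = 1/(5 + R)
M(h) = (-1 + h)*(h + 1/(5 + h)) (M(h) = (h - 1)*(h + 1/(5 + h)) = (-1 + h)*(h + 1/(5 + h)))
M(8)² = ((-1 + 8 + 8*(-1 + 8)*(5 + 8))/(5 + 8))² = ((-1 + 8 + 8*7*13)/13)² = ((-1 + 8 + 728)/13)² = ((1/13)*735)² = (735/13)² = 540225/169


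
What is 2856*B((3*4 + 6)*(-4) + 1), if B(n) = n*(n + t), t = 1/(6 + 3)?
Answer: 43123696/3 ≈ 1.4375e+7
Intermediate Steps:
t = 1/9 ≈ 0.11111
B(n) = n*(1/9 + n) (B(n) = n*(n + 1/9) = n*(1/9 + n))
2856*B((3*4 + 6)*(-4) + 1) = 2856*(((3*4 + 6)*(-4) + 1)*(1/9 + ((3*4 + 6)*(-4) + 1))) = 2856*(((12 + 6)*(-4) + 1)*(1/9 + ((12 + 6)*(-4) + 1))) = 2856*((18*(-4) + 1)*(1/9 + (18*(-4) + 1))) = 2856*((-72 + 1)*(1/9 + (-72 + 1))) = 2856*(-71*(1/9 - 71)) = 2856*(-71*(-638/9)) = 2856*(45298/9) = 43123696/3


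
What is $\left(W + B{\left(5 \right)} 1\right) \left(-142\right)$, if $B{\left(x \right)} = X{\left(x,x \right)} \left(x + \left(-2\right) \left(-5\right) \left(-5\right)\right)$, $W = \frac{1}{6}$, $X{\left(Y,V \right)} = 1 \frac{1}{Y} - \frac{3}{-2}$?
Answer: $\frac{32518}{3} \approx 10839.0$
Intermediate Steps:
$X{\left(Y,V \right)} = \frac{3}{2} + \frac{1}{Y}$ ($X{\left(Y,V \right)} = \frac{1}{Y} - - \frac{3}{2} = \frac{1}{Y} + \frac{3}{2} = \frac{3}{2} + \frac{1}{Y}$)
$W = \frac{1}{6} \approx 0.16667$
$B{\left(x \right)} = \left(-50 + x\right) \left(\frac{3}{2} + \frac{1}{x}\right)$ ($B{\left(x \right)} = \left(\frac{3}{2} + \frac{1}{x}\right) \left(x + \left(-2\right) \left(-5\right) \left(-5\right)\right) = \left(\frac{3}{2} + \frac{1}{x}\right) \left(x + 10 \left(-5\right)\right) = \left(\frac{3}{2} + \frac{1}{x}\right) \left(x - 50\right) = \left(\frac{3}{2} + \frac{1}{x}\right) \left(-50 + x\right) = \left(-50 + x\right) \left(\frac{3}{2} + \frac{1}{x}\right)$)
$\left(W + B{\left(5 \right)} 1\right) \left(-142\right) = \left(\frac{1}{6} + \left(-74 - \frac{50}{5} + \frac{3}{2} \cdot 5\right) 1\right) \left(-142\right) = \left(\frac{1}{6} + \left(-74 - 10 + \frac{15}{2}\right) 1\right) \left(-142\right) = \left(\frac{1}{6} - \frac{153}{2}\right) \left(-142\right) = \left(- \frac{229}{3}\right) \left(-142\right) = \frac{32518}{3}$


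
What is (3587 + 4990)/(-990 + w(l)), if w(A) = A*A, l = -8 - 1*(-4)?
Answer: -8577/974 ≈ -8.8060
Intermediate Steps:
l = -4 (l = -8 + 4 = -4)
w(A) = A²
(3587 + 4990)/(-990 + w(l)) = (3587 + 4990)/(-990 + (-4)²) = 8577/(-990 + 16) = 8577/(-974) = 8577*(-1/974) = -8577/974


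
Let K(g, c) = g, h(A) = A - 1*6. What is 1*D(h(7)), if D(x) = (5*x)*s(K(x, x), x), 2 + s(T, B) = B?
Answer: -5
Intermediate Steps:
h(A) = -6 + A (h(A) = A - 6 = -6 + A)
s(T, B) = -2 + B
D(x) = 5*x*(-2 + x) (D(x) = (5*x)*(-2 + x) = 5*x*(-2 + x))
1*D(h(7)) = 1*(5*(-6 + 7)*(-2 + (-6 + 7))) = 1*(5*1*(-2 + 1)) = 1*(5*1*(-1)) = 1*(-5) = -5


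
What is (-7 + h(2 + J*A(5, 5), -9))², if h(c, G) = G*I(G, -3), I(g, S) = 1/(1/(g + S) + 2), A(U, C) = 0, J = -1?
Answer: 72361/529 ≈ 136.79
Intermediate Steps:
I(g, S) = 1/(2 + 1/(S + g)) (I(g, S) = 1/(1/(S + g) + 2) = 1/(2 + 1/(S + g)))
h(c, G) = G*(-3 + G)/(-5 + 2*G) (h(c, G) = G*((-3 + G)/(1 + 2*(-3) + 2*G)) = G*((-3 + G)/(1 - 6 + 2*G)) = G*((-3 + G)/(-5 + 2*G)) = G*(-3 + G)/(-5 + 2*G))
(-7 + h(2 + J*A(5, 5), -9))² = (-7 - 9*(-3 - 9)/(-5 + 2*(-9)))² = (-7 - 9*(-12)/(-5 - 18))² = (-7 - 9*(-12)/(-23))² = (-7 - 9*(-1/23)*(-12))² = (-7 - 108/23)² = (-269/23)² = 72361/529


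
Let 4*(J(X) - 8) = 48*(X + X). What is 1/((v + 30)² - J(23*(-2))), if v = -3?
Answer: 1/1825 ≈ 0.00054795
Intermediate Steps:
J(X) = 8 + 24*X (J(X) = 8 + (48*(X + X))/4 = 8 + (48*(2*X))/4 = 8 + (96*X)/4 = 8 + 24*X)
1/((v + 30)² - J(23*(-2))) = 1/((-3 + 30)² - (8 + 24*(23*(-2)))) = 1/(27² - (8 + 24*(-46))) = 1/(729 - (8 - 1104)) = 1/(729 - 1*(-1096)) = 1/(729 + 1096) = 1/1825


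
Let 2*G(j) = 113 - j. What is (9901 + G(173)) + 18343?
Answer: 28214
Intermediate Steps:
G(j) = 113/2 - j/2 (G(j) = (113 - j)/2 = 113/2 - j/2)
(9901 + G(173)) + 18343 = (9901 + (113/2 - 1/2*173)) + 18343 = (9901 + (113/2 - 173/2)) + 18343 = (9901 - 30) + 18343 = 9871 + 18343 = 28214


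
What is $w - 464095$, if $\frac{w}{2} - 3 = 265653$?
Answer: $67217$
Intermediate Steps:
$w = 531312$ ($w = 6 + 2 \cdot 265653 = 6 + 531306 = 531312$)
$w - 464095 = 531312 - 464095 = 67217$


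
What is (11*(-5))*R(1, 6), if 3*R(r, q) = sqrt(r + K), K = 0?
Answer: -55/3 ≈ -18.333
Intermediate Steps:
R(r, q) = sqrt(r)/3 (R(r, q) = sqrt(r + 0)/3 = sqrt(r)/3)
(11*(-5))*R(1, 6) = (11*(-5))*(sqrt(1)/3) = -55/3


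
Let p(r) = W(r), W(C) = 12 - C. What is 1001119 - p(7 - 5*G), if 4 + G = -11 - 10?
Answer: 1001239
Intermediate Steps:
G = -25 (G = -4 + (-11 - 10) = -4 - 21 = -25)
p(r) = 12 - r
1001119 - p(7 - 5*G) = 1001119 - (12 - (7 - 5*(-25))) = 1001119 - (12 - (7 + 125)) = 1001119 - (12 - 1*132) = 1001119 - (12 - 132) = 1001119 - 1*(-120) = 1001119 + 120 = 1001239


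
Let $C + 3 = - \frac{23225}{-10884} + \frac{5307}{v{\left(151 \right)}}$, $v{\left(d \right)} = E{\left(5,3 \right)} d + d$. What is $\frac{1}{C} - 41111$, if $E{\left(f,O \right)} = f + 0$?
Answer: $- \frac{337249197247}{8203421} \approx -41111.0$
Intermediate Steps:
$E{\left(f,O \right)} = f$
$v{\left(d \right)} = 6 d$ ($v{\left(d \right)} = 5 d + d = 6 d$)
$C = \frac{8203421}{1643484}$ ($C = -3 + \left(- \frac{23225}{-10884} + \frac{5307}{6 \cdot 151}\right) = -3 - \left(- \frac{23225}{10884} - \frac{5307}{906}\right) = -3 + \left(\frac{23225}{10884} + 5307 \cdot \frac{1}{906}\right) = -3 + \left(\frac{23225}{10884} + \frac{1769}{302}\right) = -3 + \frac{13133873}{1643484} = \frac{8203421}{1643484} \approx 4.9915$)
$\frac{1}{C} - 41111 = \frac{1}{\frac{8203421}{1643484}} - 41111 = \frac{1643484}{8203421} - 41111 = - \frac{337249197247}{8203421}$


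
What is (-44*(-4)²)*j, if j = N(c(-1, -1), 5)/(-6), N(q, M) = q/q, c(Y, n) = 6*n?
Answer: 352/3 ≈ 117.33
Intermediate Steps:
N(q, M) = 1
j = -⅙ (j = 1/(-6) = 1*(-⅙) = -⅙ ≈ -0.16667)
(-44*(-4)²)*j = -44*(-4)²*(-⅙) = -44*16*(-⅙) = -704*(-⅙) = 352/3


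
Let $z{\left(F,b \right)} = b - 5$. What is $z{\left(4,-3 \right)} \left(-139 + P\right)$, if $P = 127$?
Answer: $96$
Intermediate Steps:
$z{\left(F,b \right)} = -5 + b$ ($z{\left(F,b \right)} = b - 5 = -5 + b$)
$z{\left(4,-3 \right)} \left(-139 + P\right) = \left(-5 - 3\right) \left(-139 + 127\right) = \left(-8\right) \left(-12\right) = 96$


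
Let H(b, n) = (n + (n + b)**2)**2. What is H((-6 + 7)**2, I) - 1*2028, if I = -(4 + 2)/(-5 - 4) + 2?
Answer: -143243/81 ≈ -1768.4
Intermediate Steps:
I = 8/3 (I = -6/(-9) + 2 = -6*(-1)/9 + 2 = -1*(-2/3) + 2 = 2/3 + 2 = 8/3 ≈ 2.6667)
H(b, n) = (n + (b + n)**2)**2
H((-6 + 7)**2, I) - 1*2028 = (8/3 + ((-6 + 7)**2 + 8/3)**2)**2 - 1*2028 = (8/3 + (1**2 + 8/3)**2)**2 - 2028 = (8/3 + (1 + 8/3)**2)**2 - 2028 = (8/3 + (11/3)**2)**2 - 2028 = (8/3 + 121/9)**2 - 2028 = (145/9)**2 - 2028 = 21025/81 - 2028 = -143243/81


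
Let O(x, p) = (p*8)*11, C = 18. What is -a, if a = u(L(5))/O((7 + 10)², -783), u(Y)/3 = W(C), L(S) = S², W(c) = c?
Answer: 1/1276 ≈ 0.00078370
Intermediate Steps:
O(x, p) = 88*p (O(x, p) = (8*p)*11 = 88*p)
u(Y) = 54 (u(Y) = 3*18 = 54)
a = -1/1276 (a = 54/((88*(-783))) = 54/(-68904) = 54*(-1/68904) = -1/1276 ≈ -0.00078370)
-a = -1*(-1/1276) = 1/1276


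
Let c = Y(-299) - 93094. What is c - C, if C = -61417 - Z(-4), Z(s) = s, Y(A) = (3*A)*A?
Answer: 236522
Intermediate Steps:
Y(A) = 3*A²
c = 175109 (c = 3*(-299)² - 93094 = 3*89401 - 93094 = 268203 - 93094 = 175109)
C = -61413 (C = -61417 - 1*(-4) = -61417 + 4 = -61413)
c - C = 175109 - 1*(-61413) = 175109 + 61413 = 236522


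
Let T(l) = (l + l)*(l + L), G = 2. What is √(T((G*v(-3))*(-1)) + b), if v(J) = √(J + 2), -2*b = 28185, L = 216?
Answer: √(-56402 - 3456*I)/2 ≈ 3.6363 - 118.8*I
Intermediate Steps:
b = -28185/2 (b = -½*28185 = -28185/2 ≈ -14093.)
v(J) = √(2 + J)
T(l) = 2*l*(216 + l) (T(l) = (l + l)*(l + 216) = (2*l)*(216 + l) = 2*l*(216 + l))
√(T((G*v(-3))*(-1)) + b) = √(2*((2*√(2 - 3))*(-1))*(216 + (2*√(2 - 3))*(-1)) - 28185/2) = √(2*((2*√(-1))*(-1))*(216 + (2*√(-1))*(-1)) - 28185/2) = √(2*((2*I)*(-1))*(216 + (2*I)*(-1)) - 28185/2) = √(2*(-2*I)*(216 - 2*I) - 28185/2) = √(-4*I*(216 - 2*I) - 28185/2) = √(-28185/2 - 4*I*(216 - 2*I))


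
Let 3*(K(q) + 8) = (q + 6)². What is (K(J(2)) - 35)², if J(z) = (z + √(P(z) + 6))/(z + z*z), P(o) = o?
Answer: 639692/729 - 20216*√2/243 ≈ 759.84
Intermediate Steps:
J(z) = (z + √(6 + z))/(z + z²) (J(z) = (z + √(z + 6))/(z + z*z) = (z + √(6 + z))/(z + z²))
K(q) = -8 + (6 + q)²/3 (K(q) = -8 + (q + 6)²/3 = -8 + (6 + q)²/3)
(K(J(2)) - 35)² = ((-8 + (6 + (2 + √(6 + 2))/(2*(1 + 2)))²/3) - 35)² = ((-8 + (6 + (½)*(2 + √8)/3)²/3) - 35)² = ((-8 + (6 + (½)*(⅓)*(2 + 2*√2))²/3) - 35)² = ((-8 + (6 + (⅓ + √2/3))²/3) - 35)² = ((-8 + (19/3 + √2/3)²/3) - 35)² = (-43 + (19/3 + √2/3)²/3)²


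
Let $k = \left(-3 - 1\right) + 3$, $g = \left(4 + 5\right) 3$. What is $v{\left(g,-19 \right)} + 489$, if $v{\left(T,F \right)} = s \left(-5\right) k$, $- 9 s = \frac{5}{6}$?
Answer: $\frac{26381}{54} \approx 488.54$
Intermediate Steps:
$g = 27$ ($g = 9 \cdot 3 = 27$)
$s = - \frac{5}{54}$ ($s = - \frac{5 \cdot \frac{1}{6}}{9} = \left(- \frac{1}{9}\right) \frac{5}{6} = - \frac{5}{54} \approx -0.092593$)
$k = -1$ ($k = -4 + 3 = -1$)
$v{\left(T,F \right)} = - \frac{25}{54}$ ($v{\left(T,F \right)} = \left(- \frac{5}{54}\right) \left(-5\right) \left(-1\right) = \frac{25}{54} \left(-1\right) = - \frac{25}{54}$)
$v{\left(g,-19 \right)} + 489 = - \frac{25}{54} + 489 = \frac{26381}{54}$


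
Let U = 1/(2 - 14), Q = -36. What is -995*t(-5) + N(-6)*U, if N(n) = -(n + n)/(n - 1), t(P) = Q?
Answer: 250741/7 ≈ 35820.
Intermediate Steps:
t(P) = -36
U = -1/12 (U = 1/(-12) = -1/12 ≈ -0.083333)
N(n) = -2*n/(-1 + n)
-995*t(-5) + N(-6)*U = -995*(-36) - 2*(-6)/(-1 - 6)*(-1/12) = 35820 - 2*(-6)/(-7)*(-1/12) = 35820 - 2*(-6)*(-⅐)*(-1/12) = 35820 - 12/7*(-1/12) = 35820 + ⅐ = 250741/7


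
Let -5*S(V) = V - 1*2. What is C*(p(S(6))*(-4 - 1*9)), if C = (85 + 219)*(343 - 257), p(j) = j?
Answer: 1359488/5 ≈ 2.7190e+5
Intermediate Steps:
S(V) = 2/5 - V/5 (S(V) = -(V - 1*2)/5 = -(V - 2)/5 = -(-2 + V)/5 = 2/5 - V/5)
C = 26144 (C = 304*86 = 26144)
C*(p(S(6))*(-4 - 1*9)) = 26144*((2/5 - 1/5*6)*(-4 - 1*9)) = 26144*((2/5 - 6/5)*(-4 - 9)) = 26144*(-4/5*(-13)) = 26144*(52/5) = 1359488/5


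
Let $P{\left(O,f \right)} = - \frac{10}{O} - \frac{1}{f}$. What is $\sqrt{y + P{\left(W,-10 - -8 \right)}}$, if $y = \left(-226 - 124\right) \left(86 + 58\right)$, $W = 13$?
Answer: $\frac{7 i \sqrt{695318}}{26} \approx 224.5 i$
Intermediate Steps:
$P{\left(O,f \right)} = - \frac{1}{f} - \frac{10}{O}$
$y = -50400$ ($y = \left(-350\right) 144 = -50400$)
$\sqrt{y + P{\left(W,-10 - -8 \right)}} = \sqrt{-50400 - \left(\frac{10}{13} + \frac{1}{-10 - -8}\right)} = \sqrt{-50400 - \left(\frac{10}{13} + \frac{1}{-10 + 8}\right)} = \sqrt{-50400 - \frac{7}{26}} = \sqrt{- \frac{1310407}{26}} = \frac{7 i \sqrt{695318}}{26}$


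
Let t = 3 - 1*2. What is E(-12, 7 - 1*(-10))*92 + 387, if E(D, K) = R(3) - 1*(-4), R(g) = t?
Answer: 847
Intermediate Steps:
t = 1 (t = 3 - 2 = 1)
R(g) = 1
E(D, K) = 5 (E(D, K) = 1 - 1*(-4) = 1 + 4 = 5)
E(-12, 7 - 1*(-10))*92 + 387 = 5*92 + 387 = 460 + 387 = 847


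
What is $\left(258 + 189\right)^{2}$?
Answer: $199809$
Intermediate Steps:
$\left(258 + 189\right)^{2} = 447^{2} = 199809$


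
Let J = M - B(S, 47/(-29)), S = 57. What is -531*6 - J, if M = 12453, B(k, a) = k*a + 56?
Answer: -454586/29 ≈ -15675.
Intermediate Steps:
B(k, a) = 56 + a*k (B(k, a) = a*k + 56 = 56 + a*k)
J = 362192/29 (J = 12453 - (56 + (47/(-29))*57) = 12453 - (56 + (47*(-1/29))*57) = 12453 - (56 - 47/29*57) = 12453 - (56 - 2679/29) = 12453 - 1*(-1055/29) = 12453 + 1055/29 = 362192/29 ≈ 12489.)
-531*6 - J = -531*6 - 1*362192/29 = -3186 - 362192/29 = -454586/29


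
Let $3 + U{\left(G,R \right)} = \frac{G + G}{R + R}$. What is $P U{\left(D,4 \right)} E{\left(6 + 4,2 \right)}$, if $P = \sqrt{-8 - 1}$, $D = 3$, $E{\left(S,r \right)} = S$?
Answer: $- \frac{135 i}{2} \approx - 67.5 i$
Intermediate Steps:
$U{\left(G,R \right)} = -3 + \frac{G}{R}$ ($U{\left(G,R \right)} = -3 + \frac{G + G}{R + R} = -3 + \frac{2 G}{2 R} = -3 + 2 G \frac{1}{2 R} = -3 + \frac{G}{R}$)
$P = 3 i$ ($P = \sqrt{-9} = 3 i \approx 3.0 i$)
$P U{\left(D,4 \right)} E{\left(6 + 4,2 \right)} = 3 i \left(-3 + \frac{3}{4}\right) \left(6 + 4\right) = 3 i \left(-3 + 3 \cdot \frac{1}{4}\right) 10 = 3 i \left(-3 + \frac{3}{4}\right) 10 = 3 i \left(- \frac{9}{4}\right) 10 = - \frac{27 i}{4} \cdot 10 = - \frac{135 i}{2}$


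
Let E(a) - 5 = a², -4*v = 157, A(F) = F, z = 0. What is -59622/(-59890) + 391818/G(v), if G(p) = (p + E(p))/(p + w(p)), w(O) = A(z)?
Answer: -1052514178767/103100635 ≈ -10209.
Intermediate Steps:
v = -157/4 (v = -¼*157 = -157/4 ≈ -39.250)
E(a) = 5 + a²
w(O) = 0
G(p) = (5 + p + p²)/p (G(p) = (p + (5 + p²))/(p + 0) = (5 + p + p²)/p)
-59622/(-59890) + 391818/G(v) = -59622/(-59890) + 391818/(1 - 157/4 + 5/(-157/4)) = -59622*(-1/59890) + 391818/(1 - 157/4 + 5*(-4/157)) = 29811/29945 + 391818/(1 - 157/4 - 20/157) = 29811/29945 + 391818/(-24101/628) = 29811/29945 + 391818*(-628/24101) = 29811/29945 - 35151672/3443 = -1052514178767/103100635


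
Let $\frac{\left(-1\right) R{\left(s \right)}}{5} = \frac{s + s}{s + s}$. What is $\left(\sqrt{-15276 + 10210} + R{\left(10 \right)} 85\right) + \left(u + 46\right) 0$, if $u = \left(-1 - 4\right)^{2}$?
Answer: $-425 + i \sqrt{5066} \approx -425.0 + 71.176 i$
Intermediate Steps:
$u = 25$ ($u = \left(-5\right)^{2} = 25$)
$R{\left(s \right)} = -5$ ($R{\left(s \right)} = - 5 \frac{s + s}{s + s} = - 5 \frac{2 s}{2 s} = - 5 \cdot 2 s \frac{1}{2 s} = \left(-5\right) 1 = -5$)
$\left(\sqrt{-15276 + 10210} + R{\left(10 \right)} 85\right) + \left(u + 46\right) 0 = \left(\sqrt{-15276 + 10210} - 425\right) + \left(25 + 46\right) 0 = \left(\sqrt{-5066} - 425\right) + 71 \cdot 0 = \left(i \sqrt{5066} - 425\right) + 0 = \left(-425 + i \sqrt{5066}\right) + 0 = -425 + i \sqrt{5066}$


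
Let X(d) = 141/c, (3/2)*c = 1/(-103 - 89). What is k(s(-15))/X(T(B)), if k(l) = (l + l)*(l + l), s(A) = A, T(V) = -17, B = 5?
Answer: -25/1128 ≈ -0.022163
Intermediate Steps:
c = -1/288 (c = 2/(3*(-103 - 89)) = (2/3)/(-192) = (2/3)*(-1/192) = -1/288 ≈ -0.0034722)
X(d) = -40608 (X(d) = 141/(-1/288) = 141*(-288) = -40608)
k(l) = 4*l**2 (k(l) = (2*l)*(2*l) = 4*l**2)
k(s(-15))/X(T(B)) = (4*(-15)**2)/(-40608) = (4*225)*(-1/40608) = 900*(-1/40608) = -25/1128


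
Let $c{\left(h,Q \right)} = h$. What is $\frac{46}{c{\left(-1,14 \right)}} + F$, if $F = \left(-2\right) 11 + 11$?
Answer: $-57$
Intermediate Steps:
$F = -11$ ($F = -22 + 11 = -11$)
$\frac{46}{c{\left(-1,14 \right)}} + F = \frac{46}{-1} - 11 = 46 \left(-1\right) - 11 = -46 - 11 = -57$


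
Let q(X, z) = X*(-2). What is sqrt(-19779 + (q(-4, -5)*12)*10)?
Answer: 3*I*sqrt(2091) ≈ 137.18*I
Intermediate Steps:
q(X, z) = -2*X
sqrt(-19779 + (q(-4, -5)*12)*10) = sqrt(-19779 + (-2*(-4)*12)*10) = sqrt(-19779 + (8*12)*10) = sqrt(-19779 + 96*10) = sqrt(-19779 + 960) = sqrt(-18819) = 3*I*sqrt(2091)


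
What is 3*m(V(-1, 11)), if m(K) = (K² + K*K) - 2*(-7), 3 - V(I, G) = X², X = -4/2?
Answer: 48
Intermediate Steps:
X = -2 (X = -4*½ = -2)
V(I, G) = -1 (V(I, G) = 3 - 1*(-2)² = 3 - 1*4 = 3 - 4 = -1)
m(K) = 14 + 2*K² (m(K) = (K² + K²) + 14 = 2*K² + 14 = 14 + 2*K²)
3*m(V(-1, 11)) = 3*(14 + 2*(-1)²) = 3*(14 + 2*1) = 3*(14 + 2) = 3*16 = 48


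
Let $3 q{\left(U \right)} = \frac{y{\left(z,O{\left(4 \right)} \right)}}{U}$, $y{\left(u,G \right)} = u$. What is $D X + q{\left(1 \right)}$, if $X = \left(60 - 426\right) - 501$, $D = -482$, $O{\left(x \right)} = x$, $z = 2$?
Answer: $\frac{1253684}{3} \approx 4.1789 \cdot 10^{5}$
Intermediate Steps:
$X = -867$ ($X = -366 - 501 = -867$)
$q{\left(U \right)} = \frac{2}{3 U}$ ($q{\left(U \right)} = \frac{2 \frac{1}{U}}{3} = \frac{2}{3 U}$)
$D X + q{\left(1 \right)} = \left(-482\right) \left(-867\right) + \frac{2}{3 \cdot 1} = 417894 + \frac{2}{3} \cdot 1 = 417894 + \frac{2}{3} = \frac{1253684}{3}$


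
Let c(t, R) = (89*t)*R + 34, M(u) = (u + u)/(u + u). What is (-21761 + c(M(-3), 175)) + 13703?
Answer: 7551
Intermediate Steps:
M(u) = 1 (M(u) = (2*u)/((2*u)) = (2*u)*(1/(2*u)) = 1)
c(t, R) = 34 + 89*R*t (c(t, R) = 89*R*t + 34 = 34 + 89*R*t)
(-21761 + c(M(-3), 175)) + 13703 = (-21761 + (34 + 89*175*1)) + 13703 = (-21761 + (34 + 15575)) + 13703 = (-21761 + 15609) + 13703 = -6152 + 13703 = 7551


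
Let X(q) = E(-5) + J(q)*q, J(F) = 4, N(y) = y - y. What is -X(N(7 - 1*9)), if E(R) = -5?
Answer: 5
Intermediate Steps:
N(y) = 0
X(q) = -5 + 4*q
-X(N(7 - 1*9)) = -(-5 + 4*0) = -(-5 + 0) = -1*(-5) = 5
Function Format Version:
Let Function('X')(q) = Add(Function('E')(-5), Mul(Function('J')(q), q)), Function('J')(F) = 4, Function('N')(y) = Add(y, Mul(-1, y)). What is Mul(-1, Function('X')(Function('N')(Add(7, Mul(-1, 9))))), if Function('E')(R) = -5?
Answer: 5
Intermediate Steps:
Function('N')(y) = 0
Function('X')(q) = Add(-5, Mul(4, q))
Mul(-1, Function('X')(Function('N')(Add(7, Mul(-1, 9))))) = Mul(-1, Add(-5, Mul(4, 0))) = Mul(-1, Add(-5, 0)) = Mul(-1, -5) = 5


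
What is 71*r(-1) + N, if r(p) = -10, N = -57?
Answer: -767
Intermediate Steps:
71*r(-1) + N = 71*(-10) - 57 = -710 - 57 = -767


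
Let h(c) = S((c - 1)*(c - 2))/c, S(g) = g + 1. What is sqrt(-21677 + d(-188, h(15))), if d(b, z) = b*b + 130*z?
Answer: sqrt(15253) ≈ 123.50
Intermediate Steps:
S(g) = 1 + g
h(c) = (1 + (-1 + c)*(-2 + c))/c (h(c) = (1 + (c - 1)*(c - 2))/c = (1 + (-1 + c)*(-2 + c))/c)
d(b, z) = b**2 + 130*z
sqrt(-21677 + d(-188, h(15))) = sqrt(-21677 + ((-188)**2 + 130*(-3 + 15 + 3/15))) = sqrt(-21677 + (35344 + 130*(-3 + 15 + 3*(1/15)))) = sqrt(-21677 + (35344 + 130*(-3 + 15 + 1/5))) = sqrt(-21677 + (35344 + 130*(61/5))) = sqrt(-21677 + (35344 + 1586)) = sqrt(-21677 + 36930) = sqrt(15253)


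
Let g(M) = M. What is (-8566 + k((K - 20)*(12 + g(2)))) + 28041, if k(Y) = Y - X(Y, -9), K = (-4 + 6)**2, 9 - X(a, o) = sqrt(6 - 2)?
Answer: 19244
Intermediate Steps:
X(a, o) = 7 (X(a, o) = 9 - sqrt(6 - 2) = 9 - sqrt(4) = 9 - 1*2 = 9 - 2 = 7)
K = 4 (K = 2**2 = 4)
k(Y) = -7 + Y (k(Y) = Y - 1*7 = Y - 7 = -7 + Y)
(-8566 + k((K - 20)*(12 + g(2)))) + 28041 = (-8566 + (-7 + (4 - 20)*(12 + 2))) + 28041 = (-8566 + (-7 - 16*14)) + 28041 = (-8566 + (-7 - 224)) + 28041 = (-8566 - 231) + 28041 = -8797 + 28041 = 19244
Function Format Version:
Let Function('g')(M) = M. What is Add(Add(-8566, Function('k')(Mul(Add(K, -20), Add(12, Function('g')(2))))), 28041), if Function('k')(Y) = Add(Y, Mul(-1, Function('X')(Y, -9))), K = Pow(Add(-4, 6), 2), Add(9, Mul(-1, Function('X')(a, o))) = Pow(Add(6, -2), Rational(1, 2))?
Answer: 19244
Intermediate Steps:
Function('X')(a, o) = 7 (Function('X')(a, o) = Add(9, Mul(-1, Pow(Add(6, -2), Rational(1, 2)))) = Add(9, Mul(-1, Pow(4, Rational(1, 2)))) = Add(9, Mul(-1, 2)) = Add(9, -2) = 7)
K = 4 (K = Pow(2, 2) = 4)
Function('k')(Y) = Add(-7, Y) (Function('k')(Y) = Add(Y, Mul(-1, 7)) = Add(Y, -7) = Add(-7, Y))
Add(Add(-8566, Function('k')(Mul(Add(K, -20), Add(12, Function('g')(2))))), 28041) = Add(Add(-8566, Add(-7, Mul(Add(4, -20), Add(12, 2)))), 28041) = Add(Add(-8566, Add(-7, Mul(-16, 14))), 28041) = Add(Add(-8566, Add(-7, -224)), 28041) = Add(Add(-8566, -231), 28041) = Add(-8797, 28041) = 19244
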